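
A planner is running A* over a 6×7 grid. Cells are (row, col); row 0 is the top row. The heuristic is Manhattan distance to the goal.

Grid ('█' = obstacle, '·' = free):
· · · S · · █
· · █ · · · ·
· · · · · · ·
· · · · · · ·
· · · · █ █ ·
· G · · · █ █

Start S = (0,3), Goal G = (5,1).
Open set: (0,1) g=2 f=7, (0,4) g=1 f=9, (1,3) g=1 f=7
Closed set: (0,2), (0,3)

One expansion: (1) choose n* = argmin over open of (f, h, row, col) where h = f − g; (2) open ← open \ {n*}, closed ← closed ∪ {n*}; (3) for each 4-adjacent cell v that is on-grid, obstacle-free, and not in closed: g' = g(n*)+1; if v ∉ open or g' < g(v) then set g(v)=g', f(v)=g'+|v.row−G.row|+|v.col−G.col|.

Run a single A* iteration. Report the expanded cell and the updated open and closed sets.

step 1: expand (0,1) (f=7, h=5) → closed; open now [(0,0) g=3 f=9, (0,4) g=1 f=9, (1,1) g=3 f=7, (1,3) g=1 f=7]

expanded=(0,1); open=[(0,0) g=3 f=9, (0,4) g=1 f=9, (1,1) g=3 f=7, (1,3) g=1 f=7]; closed=[(0,1), (0,2), (0,3)]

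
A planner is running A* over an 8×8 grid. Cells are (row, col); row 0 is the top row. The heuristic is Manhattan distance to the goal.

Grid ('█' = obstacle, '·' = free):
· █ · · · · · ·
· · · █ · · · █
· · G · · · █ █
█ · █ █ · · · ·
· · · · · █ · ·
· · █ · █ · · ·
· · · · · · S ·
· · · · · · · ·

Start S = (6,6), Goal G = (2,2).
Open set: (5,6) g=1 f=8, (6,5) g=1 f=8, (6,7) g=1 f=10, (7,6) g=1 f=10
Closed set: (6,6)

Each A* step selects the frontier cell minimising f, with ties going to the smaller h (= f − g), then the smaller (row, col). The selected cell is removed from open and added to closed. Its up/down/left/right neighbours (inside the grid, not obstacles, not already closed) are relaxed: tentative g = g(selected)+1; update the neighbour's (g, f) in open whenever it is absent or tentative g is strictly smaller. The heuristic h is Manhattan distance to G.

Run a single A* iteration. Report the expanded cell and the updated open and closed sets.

step 1: expand (5,6) (f=8, h=7) → closed; open now [(4,6) g=2 f=8, (5,5) g=2 f=8, (5,7) g=2 f=10, (6,5) g=1 f=8, (6,7) g=1 f=10, (7,6) g=1 f=10]

expanded=(5,6); open=[(4,6) g=2 f=8, (5,5) g=2 f=8, (5,7) g=2 f=10, (6,5) g=1 f=8, (6,7) g=1 f=10, (7,6) g=1 f=10]; closed=[(5,6), (6,6)]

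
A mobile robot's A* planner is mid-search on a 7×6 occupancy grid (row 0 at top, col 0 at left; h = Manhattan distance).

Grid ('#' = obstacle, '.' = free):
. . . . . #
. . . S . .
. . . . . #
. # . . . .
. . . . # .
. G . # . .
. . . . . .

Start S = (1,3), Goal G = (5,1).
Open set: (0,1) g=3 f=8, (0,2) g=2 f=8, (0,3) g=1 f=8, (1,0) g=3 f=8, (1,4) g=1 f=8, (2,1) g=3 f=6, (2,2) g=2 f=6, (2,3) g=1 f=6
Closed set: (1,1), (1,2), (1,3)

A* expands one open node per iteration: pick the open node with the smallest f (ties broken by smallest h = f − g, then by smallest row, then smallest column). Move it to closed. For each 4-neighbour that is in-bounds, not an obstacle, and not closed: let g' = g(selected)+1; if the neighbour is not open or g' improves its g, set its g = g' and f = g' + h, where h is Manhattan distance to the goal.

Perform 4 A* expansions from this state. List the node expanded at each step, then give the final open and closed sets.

order=[(2,1) → (2,2) → (3,2) → (4,2)]; open=[(0,1) g=3 f=8, (0,2) g=2 f=8, (0,3) g=1 f=8, (1,0) g=3 f=8, (1,4) g=1 f=8, (2,0) g=4 f=8, (2,3) g=1 f=6, (3,3) g=4 f=8, (4,1) g=5 f=6, (4,3) g=5 f=8, (5,2) g=5 f=6]; closed=[(1,1), (1,2), (1,3), (2,1), (2,2), (3,2), (4,2)]

step 1: expand (2,1) (f=6, h=3) → closed; open now [(0,1) g=3 f=8, (0,2) g=2 f=8, (0,3) g=1 f=8, (1,0) g=3 f=8, (1,4) g=1 f=8, (2,0) g=4 f=8, (2,2) g=2 f=6, (2,3) g=1 f=6]
step 2: expand (2,2) (f=6, h=4) → closed; open now [(0,1) g=3 f=8, (0,2) g=2 f=8, (0,3) g=1 f=8, (1,0) g=3 f=8, (1,4) g=1 f=8, (2,0) g=4 f=8, (2,3) g=1 f=6, (3,2) g=3 f=6]
step 3: expand (3,2) (f=6, h=3) → closed; open now [(0,1) g=3 f=8, (0,2) g=2 f=8, (0,3) g=1 f=8, (1,0) g=3 f=8, (1,4) g=1 f=8, (2,0) g=4 f=8, (2,3) g=1 f=6, (3,3) g=4 f=8, (4,2) g=4 f=6]
step 4: expand (4,2) (f=6, h=2) → closed; open now [(0,1) g=3 f=8, (0,2) g=2 f=8, (0,3) g=1 f=8, (1,0) g=3 f=8, (1,4) g=1 f=8, (2,0) g=4 f=8, (2,3) g=1 f=6, (3,3) g=4 f=8, (4,1) g=5 f=6, (4,3) g=5 f=8, (5,2) g=5 f=6]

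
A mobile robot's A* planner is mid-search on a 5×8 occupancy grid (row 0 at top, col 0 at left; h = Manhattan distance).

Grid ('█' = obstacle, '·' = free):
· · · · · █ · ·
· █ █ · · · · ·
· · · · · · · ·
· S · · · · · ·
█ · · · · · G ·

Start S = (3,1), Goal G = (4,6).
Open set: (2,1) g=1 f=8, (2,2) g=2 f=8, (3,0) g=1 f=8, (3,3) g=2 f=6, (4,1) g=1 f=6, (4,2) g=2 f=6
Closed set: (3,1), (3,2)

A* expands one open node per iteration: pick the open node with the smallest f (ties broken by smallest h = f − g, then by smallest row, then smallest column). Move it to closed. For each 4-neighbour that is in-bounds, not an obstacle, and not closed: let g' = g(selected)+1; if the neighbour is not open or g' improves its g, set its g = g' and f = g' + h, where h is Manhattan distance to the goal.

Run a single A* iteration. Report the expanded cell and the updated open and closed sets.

step 1: expand (3,3) (f=6, h=4) → closed; open now [(2,1) g=1 f=8, (2,2) g=2 f=8, (2,3) g=3 f=8, (3,0) g=1 f=8, (3,4) g=3 f=6, (4,1) g=1 f=6, (4,2) g=2 f=6, (4,3) g=3 f=6]

expanded=(3,3); open=[(2,1) g=1 f=8, (2,2) g=2 f=8, (2,3) g=3 f=8, (3,0) g=1 f=8, (3,4) g=3 f=6, (4,1) g=1 f=6, (4,2) g=2 f=6, (4,3) g=3 f=6]; closed=[(3,1), (3,2), (3,3)]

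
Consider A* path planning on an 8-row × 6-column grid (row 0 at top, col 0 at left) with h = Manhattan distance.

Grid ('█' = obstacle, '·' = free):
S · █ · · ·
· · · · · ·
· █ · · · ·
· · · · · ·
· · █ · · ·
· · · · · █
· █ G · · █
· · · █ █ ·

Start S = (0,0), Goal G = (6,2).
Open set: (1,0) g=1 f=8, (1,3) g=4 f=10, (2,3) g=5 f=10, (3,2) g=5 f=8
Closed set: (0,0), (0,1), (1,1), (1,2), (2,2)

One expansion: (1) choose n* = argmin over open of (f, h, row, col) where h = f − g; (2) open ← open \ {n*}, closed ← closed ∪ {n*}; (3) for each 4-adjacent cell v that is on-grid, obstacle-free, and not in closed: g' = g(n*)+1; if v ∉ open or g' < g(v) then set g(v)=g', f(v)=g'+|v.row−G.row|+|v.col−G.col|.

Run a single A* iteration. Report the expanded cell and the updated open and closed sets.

expanded=(3,2); open=[(1,0) g=1 f=8, (1,3) g=4 f=10, (2,3) g=5 f=10, (3,1) g=6 f=10, (3,3) g=6 f=10]; closed=[(0,0), (0,1), (1,1), (1,2), (2,2), (3,2)]

step 1: expand (3,2) (f=8, h=3) → closed; open now [(1,0) g=1 f=8, (1,3) g=4 f=10, (2,3) g=5 f=10, (3,1) g=6 f=10, (3,3) g=6 f=10]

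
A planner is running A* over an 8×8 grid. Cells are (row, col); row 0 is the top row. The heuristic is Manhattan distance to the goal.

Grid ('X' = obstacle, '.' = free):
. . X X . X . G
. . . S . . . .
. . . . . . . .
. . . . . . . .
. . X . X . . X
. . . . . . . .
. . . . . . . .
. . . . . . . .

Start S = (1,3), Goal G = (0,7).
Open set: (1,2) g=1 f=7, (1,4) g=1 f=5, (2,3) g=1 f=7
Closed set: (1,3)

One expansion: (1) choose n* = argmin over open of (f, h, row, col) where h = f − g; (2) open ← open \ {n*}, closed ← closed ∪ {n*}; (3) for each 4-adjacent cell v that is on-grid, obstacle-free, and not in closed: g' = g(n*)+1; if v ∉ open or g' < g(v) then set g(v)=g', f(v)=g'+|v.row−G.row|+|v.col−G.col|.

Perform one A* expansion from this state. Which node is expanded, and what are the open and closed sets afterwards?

step 1: expand (1,4) (f=5, h=4) → closed; open now [(0,4) g=2 f=5, (1,2) g=1 f=7, (1,5) g=2 f=5, (2,3) g=1 f=7, (2,4) g=2 f=7]

expanded=(1,4); open=[(0,4) g=2 f=5, (1,2) g=1 f=7, (1,5) g=2 f=5, (2,3) g=1 f=7, (2,4) g=2 f=7]; closed=[(1,3), (1,4)]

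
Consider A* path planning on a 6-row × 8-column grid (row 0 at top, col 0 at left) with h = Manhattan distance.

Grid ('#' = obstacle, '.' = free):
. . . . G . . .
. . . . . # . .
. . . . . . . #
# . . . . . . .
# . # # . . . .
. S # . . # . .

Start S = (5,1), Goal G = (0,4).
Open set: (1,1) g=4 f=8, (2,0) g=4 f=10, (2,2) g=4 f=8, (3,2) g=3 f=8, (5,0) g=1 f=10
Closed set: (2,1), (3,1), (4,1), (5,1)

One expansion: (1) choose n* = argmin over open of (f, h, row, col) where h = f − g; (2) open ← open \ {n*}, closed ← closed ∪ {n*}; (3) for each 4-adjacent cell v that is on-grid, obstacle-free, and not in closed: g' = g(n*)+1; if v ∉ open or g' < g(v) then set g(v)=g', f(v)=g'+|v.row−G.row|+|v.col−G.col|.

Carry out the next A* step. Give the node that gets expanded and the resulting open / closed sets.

step 1: expand (1,1) (f=8, h=4) → closed; open now [(0,1) g=5 f=8, (1,0) g=5 f=10, (1,2) g=5 f=8, (2,0) g=4 f=10, (2,2) g=4 f=8, (3,2) g=3 f=8, (5,0) g=1 f=10]

expanded=(1,1); open=[(0,1) g=5 f=8, (1,0) g=5 f=10, (1,2) g=5 f=8, (2,0) g=4 f=10, (2,2) g=4 f=8, (3,2) g=3 f=8, (5,0) g=1 f=10]; closed=[(1,1), (2,1), (3,1), (4,1), (5,1)]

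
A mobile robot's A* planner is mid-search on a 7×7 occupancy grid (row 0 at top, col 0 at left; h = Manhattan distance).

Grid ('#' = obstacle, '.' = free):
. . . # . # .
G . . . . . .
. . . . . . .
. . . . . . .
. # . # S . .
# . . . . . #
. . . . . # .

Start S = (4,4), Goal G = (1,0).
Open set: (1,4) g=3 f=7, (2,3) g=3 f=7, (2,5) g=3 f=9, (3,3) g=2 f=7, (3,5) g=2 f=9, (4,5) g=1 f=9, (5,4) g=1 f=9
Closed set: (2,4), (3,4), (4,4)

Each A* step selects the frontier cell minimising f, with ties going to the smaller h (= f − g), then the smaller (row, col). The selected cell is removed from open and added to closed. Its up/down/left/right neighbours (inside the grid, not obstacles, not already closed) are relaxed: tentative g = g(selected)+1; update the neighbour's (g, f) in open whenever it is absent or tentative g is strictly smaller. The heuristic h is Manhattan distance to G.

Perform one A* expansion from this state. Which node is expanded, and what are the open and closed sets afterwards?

step 1: expand (1,4) (f=7, h=4) → closed; open now [(0,4) g=4 f=9, (1,3) g=4 f=7, (1,5) g=4 f=9, (2,3) g=3 f=7, (2,5) g=3 f=9, (3,3) g=2 f=7, (3,5) g=2 f=9, (4,5) g=1 f=9, (5,4) g=1 f=9]

expanded=(1,4); open=[(0,4) g=4 f=9, (1,3) g=4 f=7, (1,5) g=4 f=9, (2,3) g=3 f=7, (2,5) g=3 f=9, (3,3) g=2 f=7, (3,5) g=2 f=9, (4,5) g=1 f=9, (5,4) g=1 f=9]; closed=[(1,4), (2,4), (3,4), (4,4)]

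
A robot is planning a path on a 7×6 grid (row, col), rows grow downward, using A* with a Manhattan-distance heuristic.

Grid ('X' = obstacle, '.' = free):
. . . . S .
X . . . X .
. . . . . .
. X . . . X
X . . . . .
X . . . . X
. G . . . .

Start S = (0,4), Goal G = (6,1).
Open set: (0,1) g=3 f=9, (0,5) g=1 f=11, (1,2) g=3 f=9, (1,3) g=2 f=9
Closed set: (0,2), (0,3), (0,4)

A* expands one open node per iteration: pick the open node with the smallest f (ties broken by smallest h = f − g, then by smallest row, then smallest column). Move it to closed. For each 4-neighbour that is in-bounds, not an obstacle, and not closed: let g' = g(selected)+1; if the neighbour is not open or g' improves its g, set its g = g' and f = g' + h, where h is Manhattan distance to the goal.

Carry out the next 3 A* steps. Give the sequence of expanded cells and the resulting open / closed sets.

step 1: expand (0,1) (f=9, h=6) → closed; open now [(0,0) g=4 f=11, (0,5) g=1 f=11, (1,1) g=4 f=9, (1,2) g=3 f=9, (1,3) g=2 f=9]
step 2: expand (1,1) (f=9, h=5) → closed; open now [(0,0) g=4 f=11, (0,5) g=1 f=11, (1,2) g=3 f=9, (1,3) g=2 f=9, (2,1) g=5 f=9]
step 3: expand (2,1) (f=9, h=4) → closed; open now [(0,0) g=4 f=11, (0,5) g=1 f=11, (1,2) g=3 f=9, (1,3) g=2 f=9, (2,0) g=6 f=11, (2,2) g=6 f=11]

order=[(0,1) → (1,1) → (2,1)]; open=[(0,0) g=4 f=11, (0,5) g=1 f=11, (1,2) g=3 f=9, (1,3) g=2 f=9, (2,0) g=6 f=11, (2,2) g=6 f=11]; closed=[(0,1), (0,2), (0,3), (0,4), (1,1), (2,1)]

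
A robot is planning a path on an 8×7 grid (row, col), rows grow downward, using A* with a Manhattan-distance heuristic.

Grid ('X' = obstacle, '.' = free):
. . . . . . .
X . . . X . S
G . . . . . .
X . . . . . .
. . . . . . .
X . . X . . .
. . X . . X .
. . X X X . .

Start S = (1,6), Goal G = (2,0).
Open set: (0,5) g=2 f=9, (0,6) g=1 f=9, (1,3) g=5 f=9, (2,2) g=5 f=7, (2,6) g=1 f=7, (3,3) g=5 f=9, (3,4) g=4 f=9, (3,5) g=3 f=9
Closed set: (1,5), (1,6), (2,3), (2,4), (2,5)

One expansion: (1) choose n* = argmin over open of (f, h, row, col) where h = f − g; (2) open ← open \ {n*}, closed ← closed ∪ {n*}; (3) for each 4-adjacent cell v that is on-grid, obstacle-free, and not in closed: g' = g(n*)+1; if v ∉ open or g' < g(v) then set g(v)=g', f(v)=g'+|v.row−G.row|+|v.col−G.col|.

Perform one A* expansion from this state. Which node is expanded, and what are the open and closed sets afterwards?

step 1: expand (2,2) (f=7, h=2) → closed; open now [(0,5) g=2 f=9, (0,6) g=1 f=9, (1,2) g=6 f=9, (1,3) g=5 f=9, (2,1) g=6 f=7, (2,6) g=1 f=7, (3,2) g=6 f=9, (3,3) g=5 f=9, (3,4) g=4 f=9, (3,5) g=3 f=9]

expanded=(2,2); open=[(0,5) g=2 f=9, (0,6) g=1 f=9, (1,2) g=6 f=9, (1,3) g=5 f=9, (2,1) g=6 f=7, (2,6) g=1 f=7, (3,2) g=6 f=9, (3,3) g=5 f=9, (3,4) g=4 f=9, (3,5) g=3 f=9]; closed=[(1,5), (1,6), (2,2), (2,3), (2,4), (2,5)]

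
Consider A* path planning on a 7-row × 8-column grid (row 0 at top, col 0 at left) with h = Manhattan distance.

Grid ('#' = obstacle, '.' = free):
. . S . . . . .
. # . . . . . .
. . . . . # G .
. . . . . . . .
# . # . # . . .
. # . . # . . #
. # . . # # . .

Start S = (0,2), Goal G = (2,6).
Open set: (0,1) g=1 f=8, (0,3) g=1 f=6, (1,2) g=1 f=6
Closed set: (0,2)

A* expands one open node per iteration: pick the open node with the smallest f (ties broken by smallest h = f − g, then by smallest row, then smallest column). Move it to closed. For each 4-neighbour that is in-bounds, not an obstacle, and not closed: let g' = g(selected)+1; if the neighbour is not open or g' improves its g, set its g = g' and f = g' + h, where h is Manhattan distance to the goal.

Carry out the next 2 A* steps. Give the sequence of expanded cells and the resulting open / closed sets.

order=[(0,3) → (0,4)]; open=[(0,1) g=1 f=8, (0,5) g=3 f=6, (1,2) g=1 f=6, (1,3) g=2 f=6, (1,4) g=3 f=6]; closed=[(0,2), (0,3), (0,4)]

step 1: expand (0,3) (f=6, h=5) → closed; open now [(0,1) g=1 f=8, (0,4) g=2 f=6, (1,2) g=1 f=6, (1,3) g=2 f=6]
step 2: expand (0,4) (f=6, h=4) → closed; open now [(0,1) g=1 f=8, (0,5) g=3 f=6, (1,2) g=1 f=6, (1,3) g=2 f=6, (1,4) g=3 f=6]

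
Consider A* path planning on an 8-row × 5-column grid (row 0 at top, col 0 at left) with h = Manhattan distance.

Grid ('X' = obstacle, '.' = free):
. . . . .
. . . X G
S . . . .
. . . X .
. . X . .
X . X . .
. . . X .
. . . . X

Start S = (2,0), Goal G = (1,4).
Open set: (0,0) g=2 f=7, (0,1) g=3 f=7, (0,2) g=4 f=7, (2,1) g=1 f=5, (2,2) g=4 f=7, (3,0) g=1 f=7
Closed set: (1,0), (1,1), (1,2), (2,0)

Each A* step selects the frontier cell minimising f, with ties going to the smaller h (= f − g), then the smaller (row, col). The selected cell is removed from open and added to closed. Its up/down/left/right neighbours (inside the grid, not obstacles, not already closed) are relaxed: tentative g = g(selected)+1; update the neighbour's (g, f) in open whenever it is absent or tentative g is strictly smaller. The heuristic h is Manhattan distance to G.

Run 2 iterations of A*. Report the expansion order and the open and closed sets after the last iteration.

order=[(2,1) → (2,2)]; open=[(0,0) g=2 f=7, (0,1) g=3 f=7, (0,2) g=4 f=7, (2,3) g=3 f=5, (3,0) g=1 f=7, (3,1) g=2 f=7, (3,2) g=3 f=7]; closed=[(1,0), (1,1), (1,2), (2,0), (2,1), (2,2)]

step 1: expand (2,1) (f=5, h=4) → closed; open now [(0,0) g=2 f=7, (0,1) g=3 f=7, (0,2) g=4 f=7, (2,2) g=2 f=5, (3,0) g=1 f=7, (3,1) g=2 f=7]
step 2: expand (2,2) (f=5, h=3) → closed; open now [(0,0) g=2 f=7, (0,1) g=3 f=7, (0,2) g=4 f=7, (2,3) g=3 f=5, (3,0) g=1 f=7, (3,1) g=2 f=7, (3,2) g=3 f=7]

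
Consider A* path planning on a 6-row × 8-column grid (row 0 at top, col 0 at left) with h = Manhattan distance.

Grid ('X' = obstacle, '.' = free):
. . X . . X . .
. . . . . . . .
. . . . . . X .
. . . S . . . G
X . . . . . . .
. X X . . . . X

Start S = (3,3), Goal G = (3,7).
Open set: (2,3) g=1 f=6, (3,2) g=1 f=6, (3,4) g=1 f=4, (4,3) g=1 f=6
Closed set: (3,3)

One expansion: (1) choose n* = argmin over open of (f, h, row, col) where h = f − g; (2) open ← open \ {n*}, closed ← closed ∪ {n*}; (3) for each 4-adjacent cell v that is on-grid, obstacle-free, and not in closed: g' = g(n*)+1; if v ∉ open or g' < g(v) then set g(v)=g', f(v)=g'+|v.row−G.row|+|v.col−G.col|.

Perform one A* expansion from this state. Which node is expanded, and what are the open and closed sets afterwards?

step 1: expand (3,4) (f=4, h=3) → closed; open now [(2,3) g=1 f=6, (2,4) g=2 f=6, (3,2) g=1 f=6, (3,5) g=2 f=4, (4,3) g=1 f=6, (4,4) g=2 f=6]

expanded=(3,4); open=[(2,3) g=1 f=6, (2,4) g=2 f=6, (3,2) g=1 f=6, (3,5) g=2 f=4, (4,3) g=1 f=6, (4,4) g=2 f=6]; closed=[(3,3), (3,4)]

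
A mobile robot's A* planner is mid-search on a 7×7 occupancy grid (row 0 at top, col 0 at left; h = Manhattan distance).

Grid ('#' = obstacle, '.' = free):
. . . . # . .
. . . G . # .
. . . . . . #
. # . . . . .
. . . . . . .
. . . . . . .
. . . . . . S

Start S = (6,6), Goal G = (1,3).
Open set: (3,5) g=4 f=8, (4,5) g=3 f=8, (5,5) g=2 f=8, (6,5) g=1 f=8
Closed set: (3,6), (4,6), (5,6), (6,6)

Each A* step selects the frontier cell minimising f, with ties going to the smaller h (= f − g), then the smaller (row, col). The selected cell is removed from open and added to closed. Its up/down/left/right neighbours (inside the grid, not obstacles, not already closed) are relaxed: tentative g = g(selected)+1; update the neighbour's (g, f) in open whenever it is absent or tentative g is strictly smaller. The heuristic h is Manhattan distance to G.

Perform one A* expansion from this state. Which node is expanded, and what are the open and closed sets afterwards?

expanded=(3,5); open=[(2,5) g=5 f=8, (3,4) g=5 f=8, (4,5) g=3 f=8, (5,5) g=2 f=8, (6,5) g=1 f=8]; closed=[(3,5), (3,6), (4,6), (5,6), (6,6)]

step 1: expand (3,5) (f=8, h=4) → closed; open now [(2,5) g=5 f=8, (3,4) g=5 f=8, (4,5) g=3 f=8, (5,5) g=2 f=8, (6,5) g=1 f=8]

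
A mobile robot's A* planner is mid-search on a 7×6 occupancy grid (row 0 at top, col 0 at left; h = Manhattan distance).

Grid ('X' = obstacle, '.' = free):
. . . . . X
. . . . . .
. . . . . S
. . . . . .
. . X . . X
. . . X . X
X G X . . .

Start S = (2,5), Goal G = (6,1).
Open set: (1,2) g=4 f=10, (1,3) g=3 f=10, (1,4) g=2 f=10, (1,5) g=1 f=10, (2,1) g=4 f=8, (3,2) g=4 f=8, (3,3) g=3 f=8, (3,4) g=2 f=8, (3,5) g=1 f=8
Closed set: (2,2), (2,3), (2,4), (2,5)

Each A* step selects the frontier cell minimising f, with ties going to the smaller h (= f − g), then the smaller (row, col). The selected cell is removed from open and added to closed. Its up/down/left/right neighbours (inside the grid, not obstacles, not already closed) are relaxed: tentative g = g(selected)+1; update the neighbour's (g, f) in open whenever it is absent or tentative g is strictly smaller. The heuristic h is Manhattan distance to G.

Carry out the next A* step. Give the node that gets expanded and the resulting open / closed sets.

expanded=(2,1); open=[(1,1) g=5 f=10, (1,2) g=4 f=10, (1,3) g=3 f=10, (1,4) g=2 f=10, (1,5) g=1 f=10, (2,0) g=5 f=10, (3,1) g=5 f=8, (3,2) g=4 f=8, (3,3) g=3 f=8, (3,4) g=2 f=8, (3,5) g=1 f=8]; closed=[(2,1), (2,2), (2,3), (2,4), (2,5)]

step 1: expand (2,1) (f=8, h=4) → closed; open now [(1,1) g=5 f=10, (1,2) g=4 f=10, (1,3) g=3 f=10, (1,4) g=2 f=10, (1,5) g=1 f=10, (2,0) g=5 f=10, (3,1) g=5 f=8, (3,2) g=4 f=8, (3,3) g=3 f=8, (3,4) g=2 f=8, (3,5) g=1 f=8]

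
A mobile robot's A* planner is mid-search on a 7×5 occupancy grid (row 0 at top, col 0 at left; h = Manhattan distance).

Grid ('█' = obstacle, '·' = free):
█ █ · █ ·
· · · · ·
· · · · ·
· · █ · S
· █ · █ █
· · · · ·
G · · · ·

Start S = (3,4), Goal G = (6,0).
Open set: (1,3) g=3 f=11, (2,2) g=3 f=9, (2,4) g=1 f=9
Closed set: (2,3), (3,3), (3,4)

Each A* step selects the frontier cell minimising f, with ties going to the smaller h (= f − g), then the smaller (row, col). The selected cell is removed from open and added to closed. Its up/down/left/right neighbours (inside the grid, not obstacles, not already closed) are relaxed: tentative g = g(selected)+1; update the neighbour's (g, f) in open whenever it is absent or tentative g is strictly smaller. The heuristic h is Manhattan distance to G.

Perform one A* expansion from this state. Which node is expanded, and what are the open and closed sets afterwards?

step 1: expand (2,2) (f=9, h=6) → closed; open now [(1,2) g=4 f=11, (1,3) g=3 f=11, (2,1) g=4 f=9, (2,4) g=1 f=9]

expanded=(2,2); open=[(1,2) g=4 f=11, (1,3) g=3 f=11, (2,1) g=4 f=9, (2,4) g=1 f=9]; closed=[(2,2), (2,3), (3,3), (3,4)]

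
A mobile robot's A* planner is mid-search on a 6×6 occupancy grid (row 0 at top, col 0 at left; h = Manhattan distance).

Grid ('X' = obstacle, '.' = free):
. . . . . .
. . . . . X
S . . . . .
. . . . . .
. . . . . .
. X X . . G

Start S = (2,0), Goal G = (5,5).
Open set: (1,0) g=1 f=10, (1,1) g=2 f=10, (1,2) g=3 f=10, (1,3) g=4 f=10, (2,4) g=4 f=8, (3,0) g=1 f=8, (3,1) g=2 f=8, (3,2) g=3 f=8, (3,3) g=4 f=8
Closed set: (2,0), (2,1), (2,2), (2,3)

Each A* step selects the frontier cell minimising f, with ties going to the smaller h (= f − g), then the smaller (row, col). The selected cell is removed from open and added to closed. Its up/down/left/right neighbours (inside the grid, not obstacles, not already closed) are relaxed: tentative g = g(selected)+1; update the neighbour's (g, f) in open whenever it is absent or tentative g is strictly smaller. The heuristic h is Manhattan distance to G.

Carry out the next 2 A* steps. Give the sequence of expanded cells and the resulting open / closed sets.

order=[(2,4) → (2,5)]; open=[(1,0) g=1 f=10, (1,1) g=2 f=10, (1,2) g=3 f=10, (1,3) g=4 f=10, (1,4) g=5 f=10, (3,0) g=1 f=8, (3,1) g=2 f=8, (3,2) g=3 f=8, (3,3) g=4 f=8, (3,4) g=5 f=8, (3,5) g=6 f=8]; closed=[(2,0), (2,1), (2,2), (2,3), (2,4), (2,5)]

step 1: expand (2,4) (f=8, h=4) → closed; open now [(1,0) g=1 f=10, (1,1) g=2 f=10, (1,2) g=3 f=10, (1,3) g=4 f=10, (1,4) g=5 f=10, (2,5) g=5 f=8, (3,0) g=1 f=8, (3,1) g=2 f=8, (3,2) g=3 f=8, (3,3) g=4 f=8, (3,4) g=5 f=8]
step 2: expand (2,5) (f=8, h=3) → closed; open now [(1,0) g=1 f=10, (1,1) g=2 f=10, (1,2) g=3 f=10, (1,3) g=4 f=10, (1,4) g=5 f=10, (3,0) g=1 f=8, (3,1) g=2 f=8, (3,2) g=3 f=8, (3,3) g=4 f=8, (3,4) g=5 f=8, (3,5) g=6 f=8]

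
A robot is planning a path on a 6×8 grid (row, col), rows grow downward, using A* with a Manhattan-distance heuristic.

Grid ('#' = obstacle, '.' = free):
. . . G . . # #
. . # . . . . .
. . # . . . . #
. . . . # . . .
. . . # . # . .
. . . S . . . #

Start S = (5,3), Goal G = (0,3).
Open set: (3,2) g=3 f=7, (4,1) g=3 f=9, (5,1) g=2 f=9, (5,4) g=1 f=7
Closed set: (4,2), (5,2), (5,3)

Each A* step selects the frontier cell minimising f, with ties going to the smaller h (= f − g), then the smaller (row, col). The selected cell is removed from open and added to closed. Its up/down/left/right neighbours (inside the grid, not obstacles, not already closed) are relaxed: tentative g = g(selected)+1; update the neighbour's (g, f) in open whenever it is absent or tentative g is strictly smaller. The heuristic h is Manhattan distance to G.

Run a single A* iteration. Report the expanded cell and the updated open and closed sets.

expanded=(3,2); open=[(3,1) g=4 f=9, (3,3) g=4 f=7, (4,1) g=3 f=9, (5,1) g=2 f=9, (5,4) g=1 f=7]; closed=[(3,2), (4,2), (5,2), (5,3)]

step 1: expand (3,2) (f=7, h=4) → closed; open now [(3,1) g=4 f=9, (3,3) g=4 f=7, (4,1) g=3 f=9, (5,1) g=2 f=9, (5,4) g=1 f=7]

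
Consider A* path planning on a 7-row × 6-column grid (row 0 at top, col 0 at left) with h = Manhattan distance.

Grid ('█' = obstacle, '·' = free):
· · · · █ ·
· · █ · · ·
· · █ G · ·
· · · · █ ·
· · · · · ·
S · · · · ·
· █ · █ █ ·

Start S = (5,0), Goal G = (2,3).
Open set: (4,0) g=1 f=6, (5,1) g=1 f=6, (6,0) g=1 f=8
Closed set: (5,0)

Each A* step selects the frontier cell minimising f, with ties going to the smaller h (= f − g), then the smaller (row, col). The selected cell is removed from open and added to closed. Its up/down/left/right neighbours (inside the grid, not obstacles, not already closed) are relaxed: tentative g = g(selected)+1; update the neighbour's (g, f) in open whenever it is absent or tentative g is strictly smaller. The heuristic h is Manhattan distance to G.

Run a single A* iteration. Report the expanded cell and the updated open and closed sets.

expanded=(4,0); open=[(3,0) g=2 f=6, (4,1) g=2 f=6, (5,1) g=1 f=6, (6,0) g=1 f=8]; closed=[(4,0), (5,0)]

step 1: expand (4,0) (f=6, h=5) → closed; open now [(3,0) g=2 f=6, (4,1) g=2 f=6, (5,1) g=1 f=6, (6,0) g=1 f=8]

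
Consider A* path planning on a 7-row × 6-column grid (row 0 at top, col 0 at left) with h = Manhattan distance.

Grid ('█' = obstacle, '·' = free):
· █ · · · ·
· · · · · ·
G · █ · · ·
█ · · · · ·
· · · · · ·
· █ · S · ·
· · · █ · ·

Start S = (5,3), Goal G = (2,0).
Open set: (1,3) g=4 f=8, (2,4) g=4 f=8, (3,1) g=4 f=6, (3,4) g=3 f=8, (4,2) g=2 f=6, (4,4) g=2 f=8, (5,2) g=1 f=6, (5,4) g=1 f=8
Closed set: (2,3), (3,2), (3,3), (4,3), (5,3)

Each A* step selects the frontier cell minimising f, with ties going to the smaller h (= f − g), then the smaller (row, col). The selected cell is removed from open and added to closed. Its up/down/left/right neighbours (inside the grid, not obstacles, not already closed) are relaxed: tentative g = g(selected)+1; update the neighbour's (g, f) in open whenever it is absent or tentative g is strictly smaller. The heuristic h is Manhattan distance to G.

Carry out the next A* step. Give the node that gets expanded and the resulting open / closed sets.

step 1: expand (3,1) (f=6, h=2) → closed; open now [(1,3) g=4 f=8, (2,1) g=5 f=6, (2,4) g=4 f=8, (3,4) g=3 f=8, (4,1) g=5 f=8, (4,2) g=2 f=6, (4,4) g=2 f=8, (5,2) g=1 f=6, (5,4) g=1 f=8]

expanded=(3,1); open=[(1,3) g=4 f=8, (2,1) g=5 f=6, (2,4) g=4 f=8, (3,4) g=3 f=8, (4,1) g=5 f=8, (4,2) g=2 f=6, (4,4) g=2 f=8, (5,2) g=1 f=6, (5,4) g=1 f=8]; closed=[(2,3), (3,1), (3,2), (3,3), (4,3), (5,3)]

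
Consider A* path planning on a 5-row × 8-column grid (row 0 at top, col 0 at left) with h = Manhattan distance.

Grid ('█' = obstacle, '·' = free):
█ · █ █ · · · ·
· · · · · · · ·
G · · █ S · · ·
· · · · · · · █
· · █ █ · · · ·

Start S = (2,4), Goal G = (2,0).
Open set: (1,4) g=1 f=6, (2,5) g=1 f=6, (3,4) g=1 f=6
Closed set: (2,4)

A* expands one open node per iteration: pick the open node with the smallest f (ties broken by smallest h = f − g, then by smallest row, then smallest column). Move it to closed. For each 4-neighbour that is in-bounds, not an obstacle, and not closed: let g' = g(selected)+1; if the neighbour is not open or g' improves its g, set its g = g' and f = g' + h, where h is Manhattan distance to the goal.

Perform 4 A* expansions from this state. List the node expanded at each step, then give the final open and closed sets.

step 1: expand (1,4) (f=6, h=5) → closed; open now [(0,4) g=2 f=8, (1,3) g=2 f=6, (1,5) g=2 f=8, (2,5) g=1 f=6, (3,4) g=1 f=6]
step 2: expand (1,3) (f=6, h=4) → closed; open now [(0,4) g=2 f=8, (1,2) g=3 f=6, (1,5) g=2 f=8, (2,5) g=1 f=6, (3,4) g=1 f=6]
step 3: expand (1,2) (f=6, h=3) → closed; open now [(0,4) g=2 f=8, (1,1) g=4 f=6, (1,5) g=2 f=8, (2,2) g=4 f=6, (2,5) g=1 f=6, (3,4) g=1 f=6]
step 4: expand (1,1) (f=6, h=2) → closed; open now [(0,1) g=5 f=8, (0,4) g=2 f=8, (1,0) g=5 f=6, (1,5) g=2 f=8, (2,1) g=5 f=6, (2,2) g=4 f=6, (2,5) g=1 f=6, (3,4) g=1 f=6]

order=[(1,4) → (1,3) → (1,2) → (1,1)]; open=[(0,1) g=5 f=8, (0,4) g=2 f=8, (1,0) g=5 f=6, (1,5) g=2 f=8, (2,1) g=5 f=6, (2,2) g=4 f=6, (2,5) g=1 f=6, (3,4) g=1 f=6]; closed=[(1,1), (1,2), (1,3), (1,4), (2,4)]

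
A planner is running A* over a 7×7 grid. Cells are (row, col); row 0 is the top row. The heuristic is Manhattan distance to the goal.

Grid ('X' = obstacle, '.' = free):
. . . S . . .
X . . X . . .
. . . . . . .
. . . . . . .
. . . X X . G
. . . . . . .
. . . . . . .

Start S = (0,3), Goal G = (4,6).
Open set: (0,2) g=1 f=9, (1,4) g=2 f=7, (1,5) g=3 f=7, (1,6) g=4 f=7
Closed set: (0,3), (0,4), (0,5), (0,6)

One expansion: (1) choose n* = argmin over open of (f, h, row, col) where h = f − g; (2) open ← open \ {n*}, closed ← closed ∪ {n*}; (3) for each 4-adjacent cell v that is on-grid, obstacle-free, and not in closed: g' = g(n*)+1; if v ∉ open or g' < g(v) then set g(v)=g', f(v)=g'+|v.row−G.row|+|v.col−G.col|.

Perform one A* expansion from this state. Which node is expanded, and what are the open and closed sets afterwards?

step 1: expand (1,6) (f=7, h=3) → closed; open now [(0,2) g=1 f=9, (1,4) g=2 f=7, (1,5) g=3 f=7, (2,6) g=5 f=7]

expanded=(1,6); open=[(0,2) g=1 f=9, (1,4) g=2 f=7, (1,5) g=3 f=7, (2,6) g=5 f=7]; closed=[(0,3), (0,4), (0,5), (0,6), (1,6)]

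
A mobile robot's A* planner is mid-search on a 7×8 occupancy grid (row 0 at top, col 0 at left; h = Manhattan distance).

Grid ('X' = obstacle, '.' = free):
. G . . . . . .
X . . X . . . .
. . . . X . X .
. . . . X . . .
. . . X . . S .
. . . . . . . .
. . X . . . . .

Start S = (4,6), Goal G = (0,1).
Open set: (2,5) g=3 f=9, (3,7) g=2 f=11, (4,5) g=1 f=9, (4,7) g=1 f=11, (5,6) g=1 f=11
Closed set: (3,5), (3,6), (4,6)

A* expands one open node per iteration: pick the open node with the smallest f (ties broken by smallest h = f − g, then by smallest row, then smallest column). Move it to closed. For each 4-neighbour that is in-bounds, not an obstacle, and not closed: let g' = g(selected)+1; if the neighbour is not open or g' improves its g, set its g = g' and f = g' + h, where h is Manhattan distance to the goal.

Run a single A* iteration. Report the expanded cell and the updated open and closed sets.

expanded=(2,5); open=[(1,5) g=4 f=9, (3,7) g=2 f=11, (4,5) g=1 f=9, (4,7) g=1 f=11, (5,6) g=1 f=11]; closed=[(2,5), (3,5), (3,6), (4,6)]

step 1: expand (2,5) (f=9, h=6) → closed; open now [(1,5) g=4 f=9, (3,7) g=2 f=11, (4,5) g=1 f=9, (4,7) g=1 f=11, (5,6) g=1 f=11]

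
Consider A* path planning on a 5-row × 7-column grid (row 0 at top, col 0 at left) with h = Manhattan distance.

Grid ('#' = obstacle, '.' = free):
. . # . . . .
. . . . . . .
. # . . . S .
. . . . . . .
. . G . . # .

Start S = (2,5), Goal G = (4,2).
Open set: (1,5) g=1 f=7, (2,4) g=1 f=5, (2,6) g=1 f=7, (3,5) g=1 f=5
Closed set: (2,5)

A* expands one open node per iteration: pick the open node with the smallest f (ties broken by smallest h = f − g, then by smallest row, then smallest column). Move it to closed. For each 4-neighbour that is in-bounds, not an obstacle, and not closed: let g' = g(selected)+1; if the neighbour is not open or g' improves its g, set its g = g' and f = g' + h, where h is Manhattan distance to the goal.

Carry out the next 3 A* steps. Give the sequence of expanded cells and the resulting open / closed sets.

order=[(2,4) → (2,3) → (2,2)]; open=[(1,2) g=4 f=7, (1,3) g=3 f=7, (1,4) g=2 f=7, (1,5) g=1 f=7, (2,6) g=1 f=7, (3,2) g=4 f=5, (3,3) g=3 f=5, (3,4) g=2 f=5, (3,5) g=1 f=5]; closed=[(2,2), (2,3), (2,4), (2,5)]

step 1: expand (2,4) (f=5, h=4) → closed; open now [(1,4) g=2 f=7, (1,5) g=1 f=7, (2,3) g=2 f=5, (2,6) g=1 f=7, (3,4) g=2 f=5, (3,5) g=1 f=5]
step 2: expand (2,3) (f=5, h=3) → closed; open now [(1,3) g=3 f=7, (1,4) g=2 f=7, (1,5) g=1 f=7, (2,2) g=3 f=5, (2,6) g=1 f=7, (3,3) g=3 f=5, (3,4) g=2 f=5, (3,5) g=1 f=5]
step 3: expand (2,2) (f=5, h=2) → closed; open now [(1,2) g=4 f=7, (1,3) g=3 f=7, (1,4) g=2 f=7, (1,5) g=1 f=7, (2,6) g=1 f=7, (3,2) g=4 f=5, (3,3) g=3 f=5, (3,4) g=2 f=5, (3,5) g=1 f=5]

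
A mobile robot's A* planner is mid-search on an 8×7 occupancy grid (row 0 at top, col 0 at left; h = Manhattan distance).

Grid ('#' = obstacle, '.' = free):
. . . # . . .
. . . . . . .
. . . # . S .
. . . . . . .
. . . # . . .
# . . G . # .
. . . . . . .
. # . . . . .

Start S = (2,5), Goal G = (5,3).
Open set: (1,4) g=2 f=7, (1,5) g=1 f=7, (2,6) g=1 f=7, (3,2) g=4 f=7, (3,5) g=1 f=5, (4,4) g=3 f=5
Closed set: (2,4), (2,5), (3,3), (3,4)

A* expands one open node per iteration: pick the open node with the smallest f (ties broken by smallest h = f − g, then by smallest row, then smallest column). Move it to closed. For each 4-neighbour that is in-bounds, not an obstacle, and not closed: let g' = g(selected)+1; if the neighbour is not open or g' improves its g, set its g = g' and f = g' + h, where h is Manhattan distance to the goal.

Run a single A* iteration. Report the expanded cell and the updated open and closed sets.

expanded=(4,4); open=[(1,4) g=2 f=7, (1,5) g=1 f=7, (2,6) g=1 f=7, (3,2) g=4 f=7, (3,5) g=1 f=5, (4,5) g=4 f=7, (5,4) g=4 f=5]; closed=[(2,4), (2,5), (3,3), (3,4), (4,4)]

step 1: expand (4,4) (f=5, h=2) → closed; open now [(1,4) g=2 f=7, (1,5) g=1 f=7, (2,6) g=1 f=7, (3,2) g=4 f=7, (3,5) g=1 f=5, (4,5) g=4 f=7, (5,4) g=4 f=5]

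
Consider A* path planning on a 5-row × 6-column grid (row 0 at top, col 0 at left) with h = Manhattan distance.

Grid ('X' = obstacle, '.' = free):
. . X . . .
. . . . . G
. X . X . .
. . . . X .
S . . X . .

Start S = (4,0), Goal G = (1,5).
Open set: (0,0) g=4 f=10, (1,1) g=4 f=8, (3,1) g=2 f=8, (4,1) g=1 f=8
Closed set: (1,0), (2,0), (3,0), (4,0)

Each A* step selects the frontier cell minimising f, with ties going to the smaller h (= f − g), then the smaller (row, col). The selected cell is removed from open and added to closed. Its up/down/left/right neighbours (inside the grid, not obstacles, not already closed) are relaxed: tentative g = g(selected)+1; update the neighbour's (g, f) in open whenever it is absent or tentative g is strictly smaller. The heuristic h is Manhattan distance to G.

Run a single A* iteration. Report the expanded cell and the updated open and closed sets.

step 1: expand (1,1) (f=8, h=4) → closed; open now [(0,0) g=4 f=10, (0,1) g=5 f=10, (1,2) g=5 f=8, (3,1) g=2 f=8, (4,1) g=1 f=8]

expanded=(1,1); open=[(0,0) g=4 f=10, (0,1) g=5 f=10, (1,2) g=5 f=8, (3,1) g=2 f=8, (4,1) g=1 f=8]; closed=[(1,0), (1,1), (2,0), (3,0), (4,0)]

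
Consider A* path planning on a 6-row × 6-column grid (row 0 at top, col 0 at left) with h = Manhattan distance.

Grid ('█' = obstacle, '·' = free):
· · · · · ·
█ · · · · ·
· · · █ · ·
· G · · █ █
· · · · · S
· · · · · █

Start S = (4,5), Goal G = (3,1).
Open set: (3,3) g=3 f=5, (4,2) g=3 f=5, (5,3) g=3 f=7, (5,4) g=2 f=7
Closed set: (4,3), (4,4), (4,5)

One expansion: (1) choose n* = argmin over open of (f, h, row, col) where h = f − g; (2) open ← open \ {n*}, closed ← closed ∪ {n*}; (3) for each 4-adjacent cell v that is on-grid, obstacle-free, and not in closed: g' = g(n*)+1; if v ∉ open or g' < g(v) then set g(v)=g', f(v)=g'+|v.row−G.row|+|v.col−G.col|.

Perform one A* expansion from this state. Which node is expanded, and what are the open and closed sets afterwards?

step 1: expand (3,3) (f=5, h=2) → closed; open now [(3,2) g=4 f=5, (4,2) g=3 f=5, (5,3) g=3 f=7, (5,4) g=2 f=7]

expanded=(3,3); open=[(3,2) g=4 f=5, (4,2) g=3 f=5, (5,3) g=3 f=7, (5,4) g=2 f=7]; closed=[(3,3), (4,3), (4,4), (4,5)]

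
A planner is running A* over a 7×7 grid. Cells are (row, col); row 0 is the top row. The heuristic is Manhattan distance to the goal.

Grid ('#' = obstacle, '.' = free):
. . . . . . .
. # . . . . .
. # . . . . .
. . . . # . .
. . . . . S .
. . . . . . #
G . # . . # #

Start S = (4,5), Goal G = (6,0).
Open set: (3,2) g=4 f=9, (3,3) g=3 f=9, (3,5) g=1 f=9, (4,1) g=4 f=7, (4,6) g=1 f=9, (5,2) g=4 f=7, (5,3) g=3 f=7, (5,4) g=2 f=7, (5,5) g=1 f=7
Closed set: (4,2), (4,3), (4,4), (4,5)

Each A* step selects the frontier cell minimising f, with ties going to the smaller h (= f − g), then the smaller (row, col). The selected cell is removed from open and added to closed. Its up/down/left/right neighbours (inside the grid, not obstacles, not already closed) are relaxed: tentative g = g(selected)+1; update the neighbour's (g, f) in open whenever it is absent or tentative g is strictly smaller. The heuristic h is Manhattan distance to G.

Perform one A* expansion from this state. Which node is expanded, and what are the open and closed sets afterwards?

step 1: expand (4,1) (f=7, h=3) → closed; open now [(3,1) g=5 f=9, (3,2) g=4 f=9, (3,3) g=3 f=9, (3,5) g=1 f=9, (4,0) g=5 f=7, (4,6) g=1 f=9, (5,1) g=5 f=7, (5,2) g=4 f=7, (5,3) g=3 f=7, (5,4) g=2 f=7, (5,5) g=1 f=7]

expanded=(4,1); open=[(3,1) g=5 f=9, (3,2) g=4 f=9, (3,3) g=3 f=9, (3,5) g=1 f=9, (4,0) g=5 f=7, (4,6) g=1 f=9, (5,1) g=5 f=7, (5,2) g=4 f=7, (5,3) g=3 f=7, (5,4) g=2 f=7, (5,5) g=1 f=7]; closed=[(4,1), (4,2), (4,3), (4,4), (4,5)]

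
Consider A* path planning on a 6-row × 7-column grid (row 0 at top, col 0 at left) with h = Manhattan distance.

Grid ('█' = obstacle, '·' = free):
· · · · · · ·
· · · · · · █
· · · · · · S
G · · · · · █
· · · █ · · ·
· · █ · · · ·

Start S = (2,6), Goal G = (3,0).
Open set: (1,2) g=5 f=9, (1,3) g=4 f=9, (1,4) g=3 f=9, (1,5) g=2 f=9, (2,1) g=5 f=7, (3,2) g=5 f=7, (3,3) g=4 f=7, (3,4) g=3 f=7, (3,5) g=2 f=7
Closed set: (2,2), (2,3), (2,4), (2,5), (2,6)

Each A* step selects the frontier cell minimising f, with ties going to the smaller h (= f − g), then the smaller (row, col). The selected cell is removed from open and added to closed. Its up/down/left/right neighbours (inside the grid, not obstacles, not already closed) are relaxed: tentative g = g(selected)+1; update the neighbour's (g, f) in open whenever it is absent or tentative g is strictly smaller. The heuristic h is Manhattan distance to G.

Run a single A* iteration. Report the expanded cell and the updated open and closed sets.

expanded=(2,1); open=[(1,1) g=6 f=9, (1,2) g=5 f=9, (1,3) g=4 f=9, (1,4) g=3 f=9, (1,5) g=2 f=9, (2,0) g=6 f=7, (3,1) g=6 f=7, (3,2) g=5 f=7, (3,3) g=4 f=7, (3,4) g=3 f=7, (3,5) g=2 f=7]; closed=[(2,1), (2,2), (2,3), (2,4), (2,5), (2,6)]

step 1: expand (2,1) (f=7, h=2) → closed; open now [(1,1) g=6 f=9, (1,2) g=5 f=9, (1,3) g=4 f=9, (1,4) g=3 f=9, (1,5) g=2 f=9, (2,0) g=6 f=7, (3,1) g=6 f=7, (3,2) g=5 f=7, (3,3) g=4 f=7, (3,4) g=3 f=7, (3,5) g=2 f=7]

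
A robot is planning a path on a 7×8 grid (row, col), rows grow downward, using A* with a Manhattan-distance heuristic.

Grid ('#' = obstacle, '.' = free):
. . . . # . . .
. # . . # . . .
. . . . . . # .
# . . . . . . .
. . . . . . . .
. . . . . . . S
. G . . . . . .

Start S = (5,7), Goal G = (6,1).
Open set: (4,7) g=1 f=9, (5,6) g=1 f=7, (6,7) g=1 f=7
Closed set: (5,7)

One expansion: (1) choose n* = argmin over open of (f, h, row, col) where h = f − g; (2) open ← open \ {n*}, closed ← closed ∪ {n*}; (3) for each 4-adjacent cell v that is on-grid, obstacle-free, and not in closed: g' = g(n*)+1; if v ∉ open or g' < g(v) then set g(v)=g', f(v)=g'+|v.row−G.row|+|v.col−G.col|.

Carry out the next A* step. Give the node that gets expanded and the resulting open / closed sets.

expanded=(5,6); open=[(4,6) g=2 f=9, (4,7) g=1 f=9, (5,5) g=2 f=7, (6,6) g=2 f=7, (6,7) g=1 f=7]; closed=[(5,6), (5,7)]

step 1: expand (5,6) (f=7, h=6) → closed; open now [(4,6) g=2 f=9, (4,7) g=1 f=9, (5,5) g=2 f=7, (6,6) g=2 f=7, (6,7) g=1 f=7]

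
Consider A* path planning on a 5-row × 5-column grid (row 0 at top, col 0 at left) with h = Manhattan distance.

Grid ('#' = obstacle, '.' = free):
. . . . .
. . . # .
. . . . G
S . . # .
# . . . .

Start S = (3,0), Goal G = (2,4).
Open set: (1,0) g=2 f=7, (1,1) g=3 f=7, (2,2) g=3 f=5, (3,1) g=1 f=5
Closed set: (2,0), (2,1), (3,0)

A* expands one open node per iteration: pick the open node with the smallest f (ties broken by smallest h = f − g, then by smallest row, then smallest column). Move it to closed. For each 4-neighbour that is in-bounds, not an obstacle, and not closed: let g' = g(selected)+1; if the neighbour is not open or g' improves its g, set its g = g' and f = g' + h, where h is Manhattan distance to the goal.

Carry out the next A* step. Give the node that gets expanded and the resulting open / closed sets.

expanded=(2,2); open=[(1,0) g=2 f=7, (1,1) g=3 f=7, (1,2) g=4 f=7, (2,3) g=4 f=5, (3,1) g=1 f=5, (3,2) g=4 f=7]; closed=[(2,0), (2,1), (2,2), (3,0)]

step 1: expand (2,2) (f=5, h=2) → closed; open now [(1,0) g=2 f=7, (1,1) g=3 f=7, (1,2) g=4 f=7, (2,3) g=4 f=5, (3,1) g=1 f=5, (3,2) g=4 f=7]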